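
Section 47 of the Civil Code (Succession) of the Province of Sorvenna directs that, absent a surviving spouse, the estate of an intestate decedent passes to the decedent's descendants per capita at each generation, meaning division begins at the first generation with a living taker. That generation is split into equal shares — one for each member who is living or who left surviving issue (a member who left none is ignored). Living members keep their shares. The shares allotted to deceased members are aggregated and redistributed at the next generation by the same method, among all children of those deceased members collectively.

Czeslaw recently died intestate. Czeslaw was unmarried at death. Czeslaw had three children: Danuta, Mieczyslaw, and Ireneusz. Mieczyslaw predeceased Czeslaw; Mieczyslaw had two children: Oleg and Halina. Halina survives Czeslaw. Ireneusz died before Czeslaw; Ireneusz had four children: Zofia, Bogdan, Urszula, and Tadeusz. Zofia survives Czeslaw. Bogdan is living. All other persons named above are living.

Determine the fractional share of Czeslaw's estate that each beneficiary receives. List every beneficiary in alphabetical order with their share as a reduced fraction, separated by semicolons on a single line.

There is no surviving spouse, so the entire estate passes to Czeslaw's descendants per capita at each generation.
At generation 1 (Danuta, Mieczyslaw, Ireneusz) there are 3 shares of (1)/3 = 1/3 each.
Living: Danuta — each takes 1/3.
Deceased: Mieczyslaw and Ireneusz. Their combined 2/3 is pooled and carried to generation 2.
At generation 2 (Oleg, Halina, Zofia, Bogdan, Urszula, Tadeusz) there are 6 shares of (2/3)/6 = 1/9 each.
Living: Oleg, Halina, Zofia, Bogdan, Urszula, and Tadeusz — each takes 1/9.

Bogdan 1/9; Danuta 1/3; Halina 1/9; Oleg 1/9; Tadeusz 1/9; Urszula 1/9; Zofia 1/9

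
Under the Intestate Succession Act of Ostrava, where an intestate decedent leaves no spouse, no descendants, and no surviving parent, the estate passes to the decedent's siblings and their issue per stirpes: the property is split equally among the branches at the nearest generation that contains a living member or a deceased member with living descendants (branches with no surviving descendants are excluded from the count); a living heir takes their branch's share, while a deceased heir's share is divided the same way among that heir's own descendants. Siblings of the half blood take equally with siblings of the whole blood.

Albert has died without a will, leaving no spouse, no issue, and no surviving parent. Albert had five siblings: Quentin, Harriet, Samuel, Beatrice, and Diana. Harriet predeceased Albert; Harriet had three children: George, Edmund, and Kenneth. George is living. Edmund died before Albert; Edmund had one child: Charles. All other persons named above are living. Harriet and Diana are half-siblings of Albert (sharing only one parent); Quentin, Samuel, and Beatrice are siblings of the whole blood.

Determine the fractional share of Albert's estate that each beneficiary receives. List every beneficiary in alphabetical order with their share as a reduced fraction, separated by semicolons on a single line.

No spouse, descendants, or parent survives, so the estate passes to Albert's siblings per stirpes.
Half-blood and whole-blood siblings take equally under the stated rule.
The estate is divided into 5 equal shares of 1/5 among Quentin, Harriet, Samuel, Beatrice, Diana.
Quentin is living and takes 1/5.
Harriet predeceased; the 1/5 allotted to Harriet's branch passes to Harriet's issue by representation.
The 1/5 is divided into 3 equal shares of 1/15 among George, Edmund, Kenneth.
George is living and takes 1/15.
Edmund predeceased; the 1/15 allotted to Edmund's branch passes to Edmund's issue by representation.
Charles is the sole taker at this level and receives the full 1/15.
Kenneth is living and takes 1/15.
Samuel is living and takes 1/5.
Beatrice is living and takes 1/5.
Diana is living and takes 1/5.

Beatrice 1/5; Charles 1/15; Diana 1/5; George 1/15; Kenneth 1/15; Quentin 1/5; Samuel 1/5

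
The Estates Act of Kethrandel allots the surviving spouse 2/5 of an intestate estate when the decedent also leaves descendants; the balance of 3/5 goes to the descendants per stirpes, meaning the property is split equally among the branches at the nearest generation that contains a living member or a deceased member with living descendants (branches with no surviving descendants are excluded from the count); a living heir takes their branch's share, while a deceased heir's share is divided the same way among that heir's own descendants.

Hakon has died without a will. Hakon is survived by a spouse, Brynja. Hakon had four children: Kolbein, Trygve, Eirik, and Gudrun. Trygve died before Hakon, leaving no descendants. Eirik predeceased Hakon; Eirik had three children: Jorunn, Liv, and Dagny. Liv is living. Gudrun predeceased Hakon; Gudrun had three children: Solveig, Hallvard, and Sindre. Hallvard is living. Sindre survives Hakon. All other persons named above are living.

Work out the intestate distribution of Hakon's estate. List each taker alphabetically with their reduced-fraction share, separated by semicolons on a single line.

Brynja 2/5; Dagny 1/15; Hallvard 1/15; Jorunn 1/15; Kolbein 1/5; Liv 1/15; Sindre 1/15; Solveig 1/15

Brynja, as surviving spouse, takes 2/5.
The remaining 3/5 passes to Hakon's descendants per stirpes.
Trygve left no surviving issue, so that branch lapses and is disregarded.
The 3/5 is divided into 3 equal shares of 1/5 among Kolbein, Eirik, Gudrun.
Kolbein is living and takes 1/5.
Eirik predeceased; the 1/5 allotted to Eirik's branch passes to Eirik's issue by representation.
The 1/5 is divided into 3 equal shares of 1/15 among Jorunn, Liv, Dagny.
Jorunn is living and takes 1/15.
Liv is living and takes 1/15.
Dagny is living and takes 1/15.
Gudrun predeceased; the 1/5 allotted to Gudrun's branch passes to Gudrun's issue by representation.
The 1/5 is divided into 3 equal shares of 1/15 among Solveig, Hallvard, Sindre.
Solveig is living and takes 1/15.
Hallvard is living and takes 1/15.
Sindre is living and takes 1/15.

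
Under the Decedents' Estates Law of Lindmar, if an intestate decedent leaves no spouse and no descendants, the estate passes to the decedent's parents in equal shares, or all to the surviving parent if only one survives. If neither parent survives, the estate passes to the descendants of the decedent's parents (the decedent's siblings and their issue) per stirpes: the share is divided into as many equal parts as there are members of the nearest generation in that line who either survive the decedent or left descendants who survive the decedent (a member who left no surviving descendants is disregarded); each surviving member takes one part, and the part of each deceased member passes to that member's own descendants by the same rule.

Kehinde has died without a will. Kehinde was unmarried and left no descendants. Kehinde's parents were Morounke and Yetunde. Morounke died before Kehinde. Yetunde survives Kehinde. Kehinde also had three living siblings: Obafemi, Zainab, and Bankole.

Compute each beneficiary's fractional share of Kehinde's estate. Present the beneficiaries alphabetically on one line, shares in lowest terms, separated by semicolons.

Only one parent, Yetunde, survives, so Yetunde takes the entire estate. The siblings take nothing because a surviving parent has priority.

Yetunde 1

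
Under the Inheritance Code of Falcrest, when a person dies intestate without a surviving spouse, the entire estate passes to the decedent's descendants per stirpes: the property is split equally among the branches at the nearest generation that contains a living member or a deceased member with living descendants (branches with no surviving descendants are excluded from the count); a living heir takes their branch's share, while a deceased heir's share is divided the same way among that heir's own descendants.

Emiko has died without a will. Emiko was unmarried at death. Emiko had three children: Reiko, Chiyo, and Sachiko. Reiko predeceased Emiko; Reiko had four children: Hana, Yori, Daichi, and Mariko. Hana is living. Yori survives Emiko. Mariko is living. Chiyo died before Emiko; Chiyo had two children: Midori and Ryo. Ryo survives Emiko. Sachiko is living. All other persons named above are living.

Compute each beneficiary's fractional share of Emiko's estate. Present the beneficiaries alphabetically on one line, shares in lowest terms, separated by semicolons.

There is no surviving spouse, so the entire estate passes to Emiko's descendants per stirpes.
The estate is divided into 3 equal shares of 1/3 among Reiko, Chiyo, Sachiko.
Reiko predeceased; the 1/3 allotted to Reiko's branch passes to Reiko's issue by representation.
The 1/3 is divided into 4 equal shares of 1/12 among Hana, Yori, Daichi, Mariko.
Hana is living and takes 1/12.
Yori is living and takes 1/12.
Daichi is living and takes 1/12.
Mariko is living and takes 1/12.
Chiyo predeceased; the 1/3 allotted to Chiyo's branch passes to Chiyo's issue by representation.
The 1/3 is divided into 2 equal shares of 1/6 among Midori, Ryo.
Midori is living and takes 1/6.
Ryo is living and takes 1/6.
Sachiko is living and takes 1/3.

Daichi 1/12; Hana 1/12; Mariko 1/12; Midori 1/6; Ryo 1/6; Sachiko 1/3; Yori 1/12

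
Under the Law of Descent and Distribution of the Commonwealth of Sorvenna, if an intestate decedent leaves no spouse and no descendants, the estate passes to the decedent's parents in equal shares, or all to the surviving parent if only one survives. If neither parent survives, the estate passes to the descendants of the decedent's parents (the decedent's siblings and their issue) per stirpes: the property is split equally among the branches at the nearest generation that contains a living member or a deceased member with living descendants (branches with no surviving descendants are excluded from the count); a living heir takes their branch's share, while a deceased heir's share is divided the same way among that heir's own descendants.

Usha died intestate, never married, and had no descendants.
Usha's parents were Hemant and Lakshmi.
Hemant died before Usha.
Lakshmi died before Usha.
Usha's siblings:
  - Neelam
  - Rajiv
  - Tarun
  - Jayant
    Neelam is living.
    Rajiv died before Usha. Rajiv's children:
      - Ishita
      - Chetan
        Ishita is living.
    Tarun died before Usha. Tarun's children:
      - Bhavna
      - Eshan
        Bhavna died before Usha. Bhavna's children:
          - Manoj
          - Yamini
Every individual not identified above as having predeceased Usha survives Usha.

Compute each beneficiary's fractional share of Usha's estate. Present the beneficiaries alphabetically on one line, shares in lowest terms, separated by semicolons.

Neither parent survives and there are no descendants, so the estate passes to Usha's siblings and their issue per stirpes.
The estate is divided into 4 equal shares of 1/4 among Neelam, Rajiv, Tarun, Jayant.
Neelam is living and takes 1/4.
Rajiv predeceased; the 1/4 allotted to Rajiv's branch passes to Rajiv's issue by representation.
The 1/4 is divided into 2 equal shares of 1/8 among Ishita, Chetan.
Ishita is living and takes 1/8.
Chetan is living and takes 1/8.
Tarun predeceased; the 1/4 allotted to Tarun's branch passes to Tarun's issue by representation.
The 1/4 is divided into 2 equal shares of 1/8 among Bhavna, Eshan.
Bhavna predeceased; the 1/8 allotted to Bhavna's branch passes to Bhavna's issue by representation.
The 1/8 is divided into 2 equal shares of 1/16 among Manoj, Yamini.
Manoj is living and takes 1/16.
Yamini is living and takes 1/16.
Eshan is living and takes 1/8.
Jayant is living and takes 1/4.

Chetan 1/8; Eshan 1/8; Ishita 1/8; Jayant 1/4; Manoj 1/16; Neelam 1/4; Yamini 1/16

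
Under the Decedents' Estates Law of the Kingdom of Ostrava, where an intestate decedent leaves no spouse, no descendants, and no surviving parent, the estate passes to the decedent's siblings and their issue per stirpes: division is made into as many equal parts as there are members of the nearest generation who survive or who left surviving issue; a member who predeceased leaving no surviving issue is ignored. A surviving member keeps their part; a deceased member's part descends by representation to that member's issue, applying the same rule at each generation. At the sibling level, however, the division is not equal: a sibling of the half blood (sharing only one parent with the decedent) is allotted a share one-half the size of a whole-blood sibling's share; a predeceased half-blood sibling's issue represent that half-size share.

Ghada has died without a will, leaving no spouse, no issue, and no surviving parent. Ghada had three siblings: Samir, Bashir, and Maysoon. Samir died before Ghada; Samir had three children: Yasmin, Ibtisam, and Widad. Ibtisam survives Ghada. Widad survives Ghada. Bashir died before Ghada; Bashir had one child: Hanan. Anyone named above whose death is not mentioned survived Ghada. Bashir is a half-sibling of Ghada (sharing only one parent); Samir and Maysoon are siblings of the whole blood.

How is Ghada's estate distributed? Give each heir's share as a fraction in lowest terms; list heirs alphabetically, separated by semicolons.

No spouse, descendants, or parent survives, so the estate passes to Ghada's siblings per stirpes.
Half-blood siblings count for one-half the weight of whole-blood siblings at the initial division.
Dividing 1 in proportion to weights (total weight 5/2): Samir (weight 1) → 2/5; Bashir (weight 1/2) → 1/5; Maysoon (weight 1) → 2/5.
Samir predeceased; the 2/5 allotted to Samir's branch passes to Samir's issue by representation.
The 2/5 is divided into 3 equal shares of 2/15 among Yasmin, Ibtisam, Widad.
Yasmin is living and takes 2/15.
Ibtisam is living and takes 2/15.
Widad is living and takes 2/15.
Bashir predeceased; the 1/5 allotted to Bashir's branch passes to Bashir's issue by representation.
Hanan is the sole taker at this level and receives the full 1/5.
Maysoon is living and takes 2/5.

Hanan 1/5; Ibtisam 2/15; Maysoon 2/5; Widad 2/15; Yasmin 2/15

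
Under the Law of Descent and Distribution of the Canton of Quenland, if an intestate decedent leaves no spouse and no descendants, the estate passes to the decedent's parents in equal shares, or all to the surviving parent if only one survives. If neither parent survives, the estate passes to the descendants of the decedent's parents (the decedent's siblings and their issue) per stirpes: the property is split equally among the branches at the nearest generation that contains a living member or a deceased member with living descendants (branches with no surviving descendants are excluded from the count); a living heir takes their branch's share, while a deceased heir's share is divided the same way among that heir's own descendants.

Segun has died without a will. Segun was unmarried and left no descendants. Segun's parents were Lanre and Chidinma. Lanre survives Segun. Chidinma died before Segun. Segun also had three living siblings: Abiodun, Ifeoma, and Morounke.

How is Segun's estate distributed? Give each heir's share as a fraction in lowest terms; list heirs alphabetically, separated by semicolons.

Lanre 1

Only one parent, Lanre, survives, so Lanre takes the entire estate. The siblings take nothing because a surviving parent has priority.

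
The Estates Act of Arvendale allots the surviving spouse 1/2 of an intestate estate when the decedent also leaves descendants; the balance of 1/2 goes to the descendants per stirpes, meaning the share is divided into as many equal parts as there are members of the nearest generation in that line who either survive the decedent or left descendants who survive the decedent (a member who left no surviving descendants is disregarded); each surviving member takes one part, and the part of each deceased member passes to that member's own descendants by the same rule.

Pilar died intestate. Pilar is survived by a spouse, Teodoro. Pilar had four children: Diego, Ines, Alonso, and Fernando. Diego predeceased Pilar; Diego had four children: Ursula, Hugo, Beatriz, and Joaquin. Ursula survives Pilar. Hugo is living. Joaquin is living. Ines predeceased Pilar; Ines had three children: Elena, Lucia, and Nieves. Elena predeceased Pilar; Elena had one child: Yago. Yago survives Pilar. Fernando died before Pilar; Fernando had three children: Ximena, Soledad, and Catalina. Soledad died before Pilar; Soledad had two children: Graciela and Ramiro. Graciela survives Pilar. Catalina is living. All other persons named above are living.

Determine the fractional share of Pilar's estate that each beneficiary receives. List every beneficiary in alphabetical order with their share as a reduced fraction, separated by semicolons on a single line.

Alonso 1/8; Beatriz 1/32; Catalina 1/24; Graciela 1/48; Hugo 1/32; Joaquin 1/32; Lucia 1/24; Nieves 1/24; Ramiro 1/48; Teodoro 1/2; Ursula 1/32; Ximena 1/24; Yago 1/24

Teodoro, as surviving spouse, takes 1/2.
The remaining 1/2 passes to Pilar's descendants per stirpes.
The 1/2 is divided into 4 equal shares of 1/8 among Diego, Ines, Alonso, Fernando.
Diego predeceased; the 1/8 allotted to Diego's branch passes to Diego's issue by representation.
The 1/8 is divided into 4 equal shares of 1/32 among Ursula, Hugo, Beatriz, Joaquin.
Ursula is living and takes 1/32.
Hugo is living and takes 1/32.
Beatriz is living and takes 1/32.
Joaquin is living and takes 1/32.
Ines predeceased; the 1/8 allotted to Ines's branch passes to Ines's issue by representation.
The 1/8 is divided into 3 equal shares of 1/24 among Elena, Lucia, Nieves.
Elena predeceased; the 1/24 allotted to Elena's branch passes to Elena's issue by representation.
Yago is the sole taker at this level and receives the full 1/24.
Lucia is living and takes 1/24.
Nieves is living and takes 1/24.
Alonso is living and takes 1/8.
Fernando predeceased; the 1/8 allotted to Fernando's branch passes to Fernando's issue by representation.
The 1/8 is divided into 3 equal shares of 1/24 among Ximena, Soledad, Catalina.
Ximena is living and takes 1/24.
Soledad predeceased; the 1/24 allotted to Soledad's branch passes to Soledad's issue by representation.
The 1/24 is divided into 2 equal shares of 1/48 among Graciela, Ramiro.
Graciela is living and takes 1/48.
Ramiro is living and takes 1/48.
Catalina is living and takes 1/24.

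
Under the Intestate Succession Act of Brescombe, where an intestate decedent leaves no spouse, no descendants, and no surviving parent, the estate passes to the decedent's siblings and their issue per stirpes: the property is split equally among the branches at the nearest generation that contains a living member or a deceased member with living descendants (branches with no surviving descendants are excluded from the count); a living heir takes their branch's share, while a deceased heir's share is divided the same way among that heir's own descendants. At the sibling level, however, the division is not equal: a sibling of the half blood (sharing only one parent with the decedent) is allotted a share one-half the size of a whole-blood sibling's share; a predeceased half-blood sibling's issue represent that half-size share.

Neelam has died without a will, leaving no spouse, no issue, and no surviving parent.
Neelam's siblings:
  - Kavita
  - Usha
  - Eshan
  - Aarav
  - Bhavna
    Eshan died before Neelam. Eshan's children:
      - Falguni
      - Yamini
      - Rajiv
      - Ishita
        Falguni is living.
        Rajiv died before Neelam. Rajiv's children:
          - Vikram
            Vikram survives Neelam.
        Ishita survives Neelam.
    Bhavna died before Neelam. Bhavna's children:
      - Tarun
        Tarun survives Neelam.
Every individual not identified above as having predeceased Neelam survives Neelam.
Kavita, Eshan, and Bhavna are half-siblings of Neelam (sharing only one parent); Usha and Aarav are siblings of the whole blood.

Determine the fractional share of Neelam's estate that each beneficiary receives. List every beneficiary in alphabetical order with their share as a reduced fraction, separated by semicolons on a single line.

Aarav 2/7; Falguni 1/28; Ishita 1/28; Kavita 1/7; Tarun 1/7; Usha 2/7; Vikram 1/28; Yamini 1/28

No spouse, descendants, or parent survives, so the estate passes to Neelam's siblings per stirpes.
Half-blood siblings count for one-half the weight of whole-blood siblings at the initial division.
Dividing 1 in proportion to weights (total weight 7/2): Kavita (weight 1/2) → 1/7; Usha (weight 1) → 2/7; Eshan (weight 1/2) → 1/7; Aarav (weight 1) → 2/7; Bhavna (weight 1/2) → 1/7.
Kavita is living and takes 1/7.
Usha is living and takes 2/7.
Eshan predeceased; the 1/7 allotted to Eshan's branch passes to Eshan's issue by representation.
The 1/7 is divided into 4 equal shares of 1/28 among Falguni, Yamini, Rajiv, Ishita.
Falguni is living and takes 1/28.
Yamini is living and takes 1/28.
Rajiv predeceased; the 1/28 allotted to Rajiv's branch passes to Rajiv's issue by representation.
Vikram is the sole taker at this level and receives the full 1/28.
Ishita is living and takes 1/28.
Aarav is living and takes 2/7.
Bhavna predeceased; the 1/7 allotted to Bhavna's branch passes to Bhavna's issue by representation.
Tarun is the sole taker at this level and receives the full 1/7.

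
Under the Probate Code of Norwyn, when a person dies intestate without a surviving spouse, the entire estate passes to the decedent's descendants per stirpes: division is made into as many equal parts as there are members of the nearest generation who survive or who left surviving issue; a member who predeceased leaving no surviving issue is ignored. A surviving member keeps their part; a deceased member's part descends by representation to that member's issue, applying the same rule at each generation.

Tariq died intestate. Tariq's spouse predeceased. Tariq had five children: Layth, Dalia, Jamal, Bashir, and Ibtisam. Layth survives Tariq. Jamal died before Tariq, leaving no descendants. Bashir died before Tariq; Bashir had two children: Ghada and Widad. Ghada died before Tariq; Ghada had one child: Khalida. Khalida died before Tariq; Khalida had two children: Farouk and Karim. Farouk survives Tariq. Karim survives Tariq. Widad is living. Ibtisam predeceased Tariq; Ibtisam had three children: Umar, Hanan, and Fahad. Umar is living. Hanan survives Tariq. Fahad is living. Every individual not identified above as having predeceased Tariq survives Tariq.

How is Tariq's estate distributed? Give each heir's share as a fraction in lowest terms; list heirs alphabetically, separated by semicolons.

Dalia 1/4; Fahad 1/12; Farouk 1/16; Hanan 1/12; Karim 1/16; Layth 1/4; Umar 1/12; Widad 1/8

There is no surviving spouse, so the entire estate passes to Tariq's descendants per stirpes.
Jamal left no surviving issue, so that branch lapses and is disregarded.
The estate is divided into 4 equal shares of 1/4 among Layth, Dalia, Bashir, Ibtisam.
Layth is living and takes 1/4.
Dalia is living and takes 1/4.
Bashir predeceased; the 1/4 allotted to Bashir's branch passes to Bashir's issue by representation.
The 1/4 is divided into 2 equal shares of 1/8 among Ghada, Widad.
Ghada predeceased; the 1/8 allotted to Ghada's branch passes to Ghada's issue by representation.
Khalida's line is the sole branch at this level, so the full 1/8 passes to Khalida's issue by representation.
The 1/8 is divided into 2 equal shares of 1/16 among Farouk, Karim.
Farouk is living and takes 1/16.
Karim is living and takes 1/16.
Widad is living and takes 1/8.
Ibtisam predeceased; the 1/4 allotted to Ibtisam's branch passes to Ibtisam's issue by representation.
The 1/4 is divided into 3 equal shares of 1/12 among Umar, Hanan, Fahad.
Umar is living and takes 1/12.
Hanan is living and takes 1/12.
Fahad is living and takes 1/12.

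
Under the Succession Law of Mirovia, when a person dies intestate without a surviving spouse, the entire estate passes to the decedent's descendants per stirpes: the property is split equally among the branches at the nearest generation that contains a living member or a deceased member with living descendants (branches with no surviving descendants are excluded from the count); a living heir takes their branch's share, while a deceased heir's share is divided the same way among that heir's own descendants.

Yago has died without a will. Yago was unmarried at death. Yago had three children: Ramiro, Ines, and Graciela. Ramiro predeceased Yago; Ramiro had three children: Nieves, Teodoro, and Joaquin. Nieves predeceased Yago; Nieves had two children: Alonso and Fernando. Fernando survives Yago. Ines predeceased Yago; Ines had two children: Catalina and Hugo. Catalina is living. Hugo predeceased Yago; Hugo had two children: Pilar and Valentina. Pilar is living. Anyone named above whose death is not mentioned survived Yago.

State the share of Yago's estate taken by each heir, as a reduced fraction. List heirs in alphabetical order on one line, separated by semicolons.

There is no surviving spouse, so the entire estate passes to Yago's descendants per stirpes.
The estate is divided into 3 equal shares of 1/3 among Ramiro, Ines, Graciela.
Ramiro predeceased; the 1/3 allotted to Ramiro's branch passes to Ramiro's issue by representation.
The 1/3 is divided into 3 equal shares of 1/9 among Nieves, Teodoro, Joaquin.
Nieves predeceased; the 1/9 allotted to Nieves's branch passes to Nieves's issue by representation.
The 1/9 is divided into 2 equal shares of 1/18 among Alonso, Fernando.
Alonso is living and takes 1/18.
Fernando is living and takes 1/18.
Teodoro is living and takes 1/9.
Joaquin is living and takes 1/9.
Ines predeceased; the 1/3 allotted to Ines's branch passes to Ines's issue by representation.
The 1/3 is divided into 2 equal shares of 1/6 among Catalina, Hugo.
Catalina is living and takes 1/6.
Hugo predeceased; the 1/6 allotted to Hugo's branch passes to Hugo's issue by representation.
The 1/6 is divided into 2 equal shares of 1/12 among Pilar, Valentina.
Pilar is living and takes 1/12.
Valentina is living and takes 1/12.
Graciela is living and takes 1/3.

Alonso 1/18; Catalina 1/6; Fernando 1/18; Graciela 1/3; Joaquin 1/9; Pilar 1/12; Teodoro 1/9; Valentina 1/12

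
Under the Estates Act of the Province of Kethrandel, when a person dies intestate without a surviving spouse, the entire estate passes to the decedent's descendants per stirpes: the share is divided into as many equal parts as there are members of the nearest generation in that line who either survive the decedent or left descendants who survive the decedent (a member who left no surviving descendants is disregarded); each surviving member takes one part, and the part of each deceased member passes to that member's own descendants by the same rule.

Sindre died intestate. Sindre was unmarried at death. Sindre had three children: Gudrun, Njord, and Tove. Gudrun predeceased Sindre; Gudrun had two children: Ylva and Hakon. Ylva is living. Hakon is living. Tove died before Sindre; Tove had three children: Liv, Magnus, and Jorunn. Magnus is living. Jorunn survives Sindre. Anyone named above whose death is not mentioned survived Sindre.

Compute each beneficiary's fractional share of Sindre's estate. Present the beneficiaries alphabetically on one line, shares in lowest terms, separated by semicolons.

Hakon 1/6; Jorunn 1/9; Liv 1/9; Magnus 1/9; Njord 1/3; Ylva 1/6

There is no surviving spouse, so the entire estate passes to Sindre's descendants per stirpes.
The estate is divided into 3 equal shares of 1/3 among Gudrun, Njord, Tove.
Gudrun predeceased; the 1/3 allotted to Gudrun's branch passes to Gudrun's issue by representation.
The 1/3 is divided into 2 equal shares of 1/6 among Ylva, Hakon.
Ylva is living and takes 1/6.
Hakon is living and takes 1/6.
Njord is living and takes 1/3.
Tove predeceased; the 1/3 allotted to Tove's branch passes to Tove's issue by representation.
The 1/3 is divided into 3 equal shares of 1/9 among Liv, Magnus, Jorunn.
Liv is living and takes 1/9.
Magnus is living and takes 1/9.
Jorunn is living and takes 1/9.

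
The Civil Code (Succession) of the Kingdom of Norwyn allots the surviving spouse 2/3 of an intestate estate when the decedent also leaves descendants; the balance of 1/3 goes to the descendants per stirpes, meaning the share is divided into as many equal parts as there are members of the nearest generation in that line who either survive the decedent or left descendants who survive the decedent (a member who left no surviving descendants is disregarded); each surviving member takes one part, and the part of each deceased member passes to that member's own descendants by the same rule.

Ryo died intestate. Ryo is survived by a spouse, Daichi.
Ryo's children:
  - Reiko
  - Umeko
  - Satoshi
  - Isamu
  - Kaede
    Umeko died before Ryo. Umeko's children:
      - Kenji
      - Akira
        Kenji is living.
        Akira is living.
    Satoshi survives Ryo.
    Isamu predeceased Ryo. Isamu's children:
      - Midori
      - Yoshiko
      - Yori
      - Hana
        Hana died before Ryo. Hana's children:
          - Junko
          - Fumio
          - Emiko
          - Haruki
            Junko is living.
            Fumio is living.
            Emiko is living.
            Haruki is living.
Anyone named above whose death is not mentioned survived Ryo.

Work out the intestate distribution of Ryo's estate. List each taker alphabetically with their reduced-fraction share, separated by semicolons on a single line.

Akira 1/30; Daichi 2/3; Emiko 1/240; Fumio 1/240; Haruki 1/240; Junko 1/240; Kaede 1/15; Kenji 1/30; Midori 1/60; Reiko 1/15; Satoshi 1/15; Yori 1/60; Yoshiko 1/60

Daichi, as surviving spouse, takes 2/3.
The remaining 1/3 passes to Ryo's descendants per stirpes.
The 1/3 is divided into 5 equal shares of 1/15 among Reiko, Umeko, Satoshi, Isamu, Kaede.
Reiko is living and takes 1/15.
Umeko predeceased; the 1/15 allotted to Umeko's branch passes to Umeko's issue by representation.
The 1/15 is divided into 2 equal shares of 1/30 among Kenji, Akira.
Kenji is living and takes 1/30.
Akira is living and takes 1/30.
Satoshi is living and takes 1/15.
Isamu predeceased; the 1/15 allotted to Isamu's branch passes to Isamu's issue by representation.
The 1/15 is divided into 4 equal shares of 1/60 among Midori, Yoshiko, Yori, Hana.
Midori is living and takes 1/60.
Yoshiko is living and takes 1/60.
Yori is living and takes 1/60.
Hana predeceased; the 1/60 allotted to Hana's branch passes to Hana's issue by representation.
The 1/60 is divided into 4 equal shares of 1/240 among Junko, Fumio, Emiko, Haruki.
Junko is living and takes 1/240.
Fumio is living and takes 1/240.
Emiko is living and takes 1/240.
Haruki is living and takes 1/240.
Kaede is living and takes 1/15.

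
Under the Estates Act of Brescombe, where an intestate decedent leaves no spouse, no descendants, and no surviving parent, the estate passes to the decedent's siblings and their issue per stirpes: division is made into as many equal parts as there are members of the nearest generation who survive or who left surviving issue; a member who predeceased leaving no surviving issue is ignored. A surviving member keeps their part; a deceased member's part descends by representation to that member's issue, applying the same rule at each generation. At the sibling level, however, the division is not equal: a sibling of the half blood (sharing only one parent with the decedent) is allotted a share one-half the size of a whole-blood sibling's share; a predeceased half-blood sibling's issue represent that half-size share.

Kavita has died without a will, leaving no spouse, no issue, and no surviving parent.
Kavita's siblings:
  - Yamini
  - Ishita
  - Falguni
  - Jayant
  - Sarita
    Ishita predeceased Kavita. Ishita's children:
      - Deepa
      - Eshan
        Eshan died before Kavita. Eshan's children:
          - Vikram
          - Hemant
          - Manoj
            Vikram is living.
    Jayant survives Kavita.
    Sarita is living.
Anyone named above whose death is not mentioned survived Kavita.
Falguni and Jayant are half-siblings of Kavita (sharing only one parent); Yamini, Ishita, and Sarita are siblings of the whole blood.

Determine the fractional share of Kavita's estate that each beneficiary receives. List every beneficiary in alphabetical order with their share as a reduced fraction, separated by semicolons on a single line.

No spouse, descendants, or parent survives, so the estate passes to Kavita's siblings per stirpes.
Half-blood siblings count for one-half the weight of whole-blood siblings at the initial division.
Dividing 1 in proportion to weights (total weight 4): Yamini (weight 1) → 1/4; Ishita (weight 1) → 1/4; Falguni (weight 1/2) → 1/8; Jayant (weight 1/2) → 1/8; Sarita (weight 1) → 1/4.
Yamini is living and takes 1/4.
Ishita predeceased; the 1/4 allotted to Ishita's branch passes to Ishita's issue by representation.
The 1/4 is divided into 2 equal shares of 1/8 among Deepa, Eshan.
Deepa is living and takes 1/8.
Eshan predeceased; the 1/8 allotted to Eshan's branch passes to Eshan's issue by representation.
The 1/8 is divided into 3 equal shares of 1/24 among Vikram, Hemant, Manoj.
Vikram is living and takes 1/24.
Hemant is living and takes 1/24.
Manoj is living and takes 1/24.
Falguni is living and takes 1/8.
Jayant is living and takes 1/8.
Sarita is living and takes 1/4.

Deepa 1/8; Falguni 1/8; Hemant 1/24; Jayant 1/8; Manoj 1/24; Sarita 1/4; Vikram 1/24; Yamini 1/4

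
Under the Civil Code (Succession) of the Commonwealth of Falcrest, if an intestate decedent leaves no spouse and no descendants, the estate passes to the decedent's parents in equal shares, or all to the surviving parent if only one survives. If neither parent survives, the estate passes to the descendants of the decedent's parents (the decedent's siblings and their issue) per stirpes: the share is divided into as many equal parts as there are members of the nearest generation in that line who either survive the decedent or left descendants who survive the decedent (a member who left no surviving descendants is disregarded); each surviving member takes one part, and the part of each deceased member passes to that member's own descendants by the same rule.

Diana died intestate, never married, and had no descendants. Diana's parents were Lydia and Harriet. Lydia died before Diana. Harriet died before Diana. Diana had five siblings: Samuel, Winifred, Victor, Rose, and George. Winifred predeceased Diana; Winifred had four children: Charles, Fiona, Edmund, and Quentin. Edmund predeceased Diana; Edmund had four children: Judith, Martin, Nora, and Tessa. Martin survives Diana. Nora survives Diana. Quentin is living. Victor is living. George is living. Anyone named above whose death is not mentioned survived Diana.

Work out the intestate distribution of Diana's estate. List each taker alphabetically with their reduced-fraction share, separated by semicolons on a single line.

Neither parent survives and there are no descendants, so the estate passes to Diana's siblings and their issue per stirpes.
The estate is divided into 5 equal shares of 1/5 among Samuel, Winifred, Victor, Rose, George.
Samuel is living and takes 1/5.
Winifred predeceased; the 1/5 allotted to Winifred's branch passes to Winifred's issue by representation.
The 1/5 is divided into 4 equal shares of 1/20 among Charles, Fiona, Edmund, Quentin.
Charles is living and takes 1/20.
Fiona is living and takes 1/20.
Edmund predeceased; the 1/20 allotted to Edmund's branch passes to Edmund's issue by representation.
The 1/20 is divided into 4 equal shares of 1/80 among Judith, Martin, Nora, Tessa.
Judith is living and takes 1/80.
Martin is living and takes 1/80.
Nora is living and takes 1/80.
Tessa is living and takes 1/80.
Quentin is living and takes 1/20.
Victor is living and takes 1/5.
Rose is living and takes 1/5.
George is living and takes 1/5.

Charles 1/20; Fiona 1/20; George 1/5; Judith 1/80; Martin 1/80; Nora 1/80; Quentin 1/20; Rose 1/5; Samuel 1/5; Tessa 1/80; Victor 1/5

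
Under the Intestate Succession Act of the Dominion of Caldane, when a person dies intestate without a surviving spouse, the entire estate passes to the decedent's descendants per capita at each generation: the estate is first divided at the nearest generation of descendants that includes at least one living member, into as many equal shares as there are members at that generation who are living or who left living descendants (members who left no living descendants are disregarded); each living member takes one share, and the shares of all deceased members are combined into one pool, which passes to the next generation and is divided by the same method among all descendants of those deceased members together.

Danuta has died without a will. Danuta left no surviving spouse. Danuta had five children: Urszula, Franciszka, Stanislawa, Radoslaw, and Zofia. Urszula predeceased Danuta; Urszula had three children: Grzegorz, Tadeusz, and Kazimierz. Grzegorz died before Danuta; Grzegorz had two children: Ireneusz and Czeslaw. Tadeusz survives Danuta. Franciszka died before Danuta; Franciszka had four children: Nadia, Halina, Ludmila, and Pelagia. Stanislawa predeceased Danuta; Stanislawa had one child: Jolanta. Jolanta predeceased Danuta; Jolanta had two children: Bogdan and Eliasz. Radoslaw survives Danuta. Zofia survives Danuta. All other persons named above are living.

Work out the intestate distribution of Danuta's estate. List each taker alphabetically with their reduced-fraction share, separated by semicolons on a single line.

Bogdan 3/80; Czeslaw 3/80; Eliasz 3/80; Halina 3/40; Ireneusz 3/80; Kazimierz 3/40; Ludmila 3/40; Nadia 3/40; Pelagia 3/40; Radoslaw 1/5; Tadeusz 3/40; Zofia 1/5

There is no surviving spouse, so the entire estate passes to Danuta's descendants per capita at each generation.
At generation 1 (Urszula, Franciszka, Stanislawa, Radoslaw, Zofia) there are 5 shares of (1)/5 = 1/5 each.
Living: Radoslaw and Zofia — each takes 1/5.
Deceased: Urszula, Franciszka, and Stanislawa. Their combined 3/5 is pooled and carried to generation 2.
At generation 2 (Grzegorz, Tadeusz, Kazimierz, Nadia, Halina, Ludmila, Pelagia, Jolanta) there are 8 shares of (3/5)/8 = 3/40 each.
Living: Tadeusz, Kazimierz, Nadia, Halina, Ludmila, and Pelagia — each takes 3/40.
Deceased: Grzegorz and Jolanta. Their combined 3/20 is pooled and carried to generation 3.
At generation 3 (Ireneusz, Czeslaw, Bogdan, Eliasz) there are 4 shares of (3/20)/4 = 3/80 each.
Living: Ireneusz, Czeslaw, Bogdan, and Eliasz — each takes 3/80.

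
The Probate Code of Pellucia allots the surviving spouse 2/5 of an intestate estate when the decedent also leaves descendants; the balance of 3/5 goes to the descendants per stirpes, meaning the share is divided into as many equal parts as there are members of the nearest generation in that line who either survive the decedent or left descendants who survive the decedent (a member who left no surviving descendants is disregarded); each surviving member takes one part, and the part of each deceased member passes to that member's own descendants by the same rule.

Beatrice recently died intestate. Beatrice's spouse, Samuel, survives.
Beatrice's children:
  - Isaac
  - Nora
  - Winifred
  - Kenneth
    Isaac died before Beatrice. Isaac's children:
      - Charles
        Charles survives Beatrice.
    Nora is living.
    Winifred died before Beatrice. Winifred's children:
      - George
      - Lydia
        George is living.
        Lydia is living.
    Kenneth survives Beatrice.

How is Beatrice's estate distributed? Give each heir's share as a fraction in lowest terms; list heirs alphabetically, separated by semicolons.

Samuel, as surviving spouse, takes 2/5.
The remaining 3/5 passes to Beatrice's descendants per stirpes.
The 3/5 is divided into 4 equal shares of 3/20 among Isaac, Nora, Winifred, Kenneth.
Isaac predeceased; the 3/20 allotted to Isaac's branch passes to Isaac's issue by representation.
Charles is the sole taker at this level and receives the full 3/20.
Nora is living and takes 3/20.
Winifred predeceased; the 3/20 allotted to Winifred's branch passes to Winifred's issue by representation.
The 3/20 is divided into 2 equal shares of 3/40 among George, Lydia.
George is living and takes 3/40.
Lydia is living and takes 3/40.
Kenneth is living and takes 3/20.

Charles 3/20; George 3/40; Kenneth 3/20; Lydia 3/40; Nora 3/20; Samuel 2/5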